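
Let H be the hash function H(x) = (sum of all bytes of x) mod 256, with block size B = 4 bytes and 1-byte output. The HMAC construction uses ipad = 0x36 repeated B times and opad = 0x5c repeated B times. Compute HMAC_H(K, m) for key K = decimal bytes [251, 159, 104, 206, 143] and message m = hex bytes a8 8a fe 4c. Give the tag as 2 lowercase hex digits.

Key decimal bytes [251, 159, 104, 206, 143] = fb 9f 68 ce 8f is 5 bytes > B = 4, so hash it first: H(key) = 5f, then zero-pad to 4 bytes: K' = 5f 00 00 00.
K' ⊕ ipad = 69 36 36 36.  K' ⊕ opad = 03 5c 5c 5c.
Inner input = (K'⊕ipad) ∥ m = 69 36 36 36 ∥ a8 8a fe 4c.
Inner hash: sum = 105+54+54+54+168+138+254+76 = 903; mod 256 = 135 → 87.
Outer input = (K'⊕opad) ∥ inner = 03 5c 5c 5c ∥ 87.
Outer hash (tag): sum = 3+92+92+92+135 = 414; mod 256 = 158 → 9e.

9e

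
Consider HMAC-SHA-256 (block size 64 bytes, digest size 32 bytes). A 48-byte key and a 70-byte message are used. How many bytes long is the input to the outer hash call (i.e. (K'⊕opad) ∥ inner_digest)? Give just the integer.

Key is 48 ≤ 64 bytes, zero-padded: |K'| = 64.
Outer input = (K'⊕opad) ∥ H(inner) → 64 + 32 = 96 bytes.

96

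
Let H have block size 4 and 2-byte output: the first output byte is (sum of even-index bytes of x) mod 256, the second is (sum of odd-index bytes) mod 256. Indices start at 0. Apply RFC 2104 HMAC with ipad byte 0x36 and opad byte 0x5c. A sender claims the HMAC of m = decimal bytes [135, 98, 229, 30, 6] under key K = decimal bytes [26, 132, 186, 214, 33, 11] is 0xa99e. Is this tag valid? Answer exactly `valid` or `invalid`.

Key decimal bytes [26, 132, 186, 214, 33, 11] = 1a 84 ba d6 21 0b is 6 bytes > B = 4, so hash it first: H(key) = f5 65, then zero-pad to 4 bytes: K' = f5 65 00 00.
K' ⊕ ipad = c3 53 36 36; K' ⊕ opad = a9 39 5c 5c.
Inner hash: even-index sum = 619 mod 256 = 107; odd-index sum = 265 mod 256 = 9 → 6b 09.
Outer hash (recomputed tag): even-index sum = 368 mod 256 = 112; odd-index sum = 158 mod 256 = 158 → 70 9e.
Recomputed tag = 709e; claimed = a99e → mismatch.

invalid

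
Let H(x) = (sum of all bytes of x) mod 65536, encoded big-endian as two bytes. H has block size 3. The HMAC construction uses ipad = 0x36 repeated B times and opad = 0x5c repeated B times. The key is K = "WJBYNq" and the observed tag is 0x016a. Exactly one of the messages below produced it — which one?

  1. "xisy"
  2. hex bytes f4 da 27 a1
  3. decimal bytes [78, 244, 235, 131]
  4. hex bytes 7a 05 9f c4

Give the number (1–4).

1

Key "WJBYNq" = 57 4a 42 59 4e 71 is 6 bytes > B = 3, so hash it first: H(key) = 01 fb, then zero-pad to 3 bytes: K' = 01 fb 00.
K' ⊕ ipad = 37 cd 36; K' ⊕ opad = 5d a7 5c.
m1: inner = H(37 cd 36 78 69 73 79) = 03 07; tag = H(5d a7 5c 03 07) = 016a ← matches
m2: inner = H(37 cd 36 f4 da 27 a1) = 03 d0; tag = H(5d a7 5c 03 d0) = 0233
m3: inner = H(37 cd 36 4e f4 eb 83) = 03 ea; tag = H(5d a7 5c 03 ea) = 024d
m4: inner = H(37 cd 36 7a 05 9f c4) = 03 1c; tag = H(5d a7 5c 03 1c) = 017f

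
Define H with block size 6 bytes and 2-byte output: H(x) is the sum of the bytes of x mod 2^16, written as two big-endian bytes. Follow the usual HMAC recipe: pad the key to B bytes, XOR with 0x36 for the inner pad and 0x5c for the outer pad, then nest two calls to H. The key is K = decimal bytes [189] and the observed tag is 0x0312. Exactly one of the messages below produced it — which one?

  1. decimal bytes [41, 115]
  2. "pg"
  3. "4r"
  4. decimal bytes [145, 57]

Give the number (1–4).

Key decimal bytes [189] = bd is 1 byte ≤ B = 6; zero-pad to 6 bytes: K' = bd 00 00 00 00 00.
K' ⊕ ipad = 8b 36 36 36 36 36; K' ⊕ opad = e1 5c 5c 5c 5c 5c.
m1: inner = H(8b 36 36 36 36 36 29 73) = 02 35; tag = H(e1 5c 5c 5c 5c 5c 02 35) = 02e4
m2: inner = H(8b 36 36 36 36 36 70 67) = 02 70; tag = H(e1 5c 5c 5c 5c 5c 02 70) = 031f
m3: inner = H(8b 36 36 36 36 36 34 72) = 02 3f; tag = H(e1 5c 5c 5c 5c 5c 02 3f) = 02ee
m4: inner = H(8b 36 36 36 36 36 91 39) = 02 63; tag = H(e1 5c 5c 5c 5c 5c 02 63) = 0312 ← matches

4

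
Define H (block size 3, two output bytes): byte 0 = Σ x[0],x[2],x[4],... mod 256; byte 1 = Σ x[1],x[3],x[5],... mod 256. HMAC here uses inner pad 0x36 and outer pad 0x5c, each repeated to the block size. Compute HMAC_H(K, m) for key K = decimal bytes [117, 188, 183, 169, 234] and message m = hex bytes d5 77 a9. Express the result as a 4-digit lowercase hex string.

7706

Key decimal bytes [117, 188, 183, 169, 234] = 75 bc b7 a9 ea is 5 bytes > B = 3, so hash it first: H(key) = 16 65, then zero-pad to 3 bytes: K' = 16 65 00.
K' ⊕ ipad = 20 53 36.  K' ⊕ opad = 4a 39 5c.
Inner input = (K'⊕ipad) ∥ m = 20 53 36 ∥ d5 77 a9.
Inner hash: even-index sum = 205 mod 256 = 205; odd-index sum = 465 mod 256 = 209 → cd d1.
Outer input = (K'⊕opad) ∥ inner = 4a 39 5c ∥ cd d1.
Outer hash (tag): even-index sum = 375 mod 256 = 119; odd-index sum = 262 mod 256 = 6 → 77 06.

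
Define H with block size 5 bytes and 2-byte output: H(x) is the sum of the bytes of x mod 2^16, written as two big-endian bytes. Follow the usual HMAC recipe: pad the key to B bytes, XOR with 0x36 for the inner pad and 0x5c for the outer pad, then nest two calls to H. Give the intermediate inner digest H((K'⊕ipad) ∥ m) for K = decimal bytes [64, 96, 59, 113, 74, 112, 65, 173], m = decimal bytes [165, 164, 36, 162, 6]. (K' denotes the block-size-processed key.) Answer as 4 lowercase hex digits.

Key decimal bytes [64, 96, 59, 113, 74, 112, 65, 173] = 40 60 3b 71 4a 70 41 ad is 8 bytes > B = 5, so hash it first: H(key) = 02 f4, then zero-pad to 5 bytes: K' = 02 f4 00 00 00.
K' ⊕ ipad = 34 c2 36 36 36.
Inner input = 34 c2 36 36 36 ∥ a5 a4 24 a2 06.
Inner hash: sum = 52+194+54+54+54+165+164+36+162+6 = 941 → 03 ad.

03ad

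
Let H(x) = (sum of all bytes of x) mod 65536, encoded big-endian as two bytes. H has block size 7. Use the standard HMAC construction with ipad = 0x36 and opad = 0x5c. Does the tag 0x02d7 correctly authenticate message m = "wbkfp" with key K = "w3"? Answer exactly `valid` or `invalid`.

valid

Key "w3" = 77 33 is 2 bytes ≤ B = 7; zero-pad to 7 bytes: K' = 77 33 00 00 00 00 00.
K' ⊕ ipad = 41 05 36 36 36 36 36; K' ⊕ opad = 2b 6f 5c 5c 5c 5c 5c.
Inner hash: sum = 65+5+54+54+54+54+54+119+98+107+102+112 = 878 → 03 6e.
Outer hash (recomputed tag): sum = 43+111+92+92+92+92+92+3+110 = 727 → 02 d7.
Recomputed tag = 02d7; claimed = 02d7 → match.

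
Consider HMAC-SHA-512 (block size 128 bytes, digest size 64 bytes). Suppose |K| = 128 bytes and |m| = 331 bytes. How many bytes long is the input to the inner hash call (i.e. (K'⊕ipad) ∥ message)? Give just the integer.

459

Key is 128 ≤ 128 bytes, zero-padded: |K'| = 128.
Inner input = (K'⊕ipad) ∥ m → 128 + 331 = 459 bytes.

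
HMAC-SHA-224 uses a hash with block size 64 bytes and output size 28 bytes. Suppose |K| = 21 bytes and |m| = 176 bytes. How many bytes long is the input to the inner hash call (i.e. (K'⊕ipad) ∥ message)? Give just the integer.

Key is 21 ≤ 64 bytes, zero-padded: |K'| = 64.
Inner input = (K'⊕ipad) ∥ m → 64 + 176 = 240 bytes.

240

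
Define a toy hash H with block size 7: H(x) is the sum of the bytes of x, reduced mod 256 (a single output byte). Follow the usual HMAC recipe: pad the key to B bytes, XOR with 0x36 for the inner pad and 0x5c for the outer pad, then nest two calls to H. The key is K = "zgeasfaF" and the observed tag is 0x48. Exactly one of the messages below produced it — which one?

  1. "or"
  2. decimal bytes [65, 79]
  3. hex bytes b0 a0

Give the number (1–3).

Key "zgeasfaF" = 7a 67 65 61 73 66 61 46 is 8 bytes > B = 7, so hash it first: H(key) = 27, then zero-pad to 7 bytes: K' = 27 00 00 00 00 00 00.
K' ⊕ ipad = 11 36 36 36 36 36 36; K' ⊕ opad = 7b 5c 5c 5c 5c 5c 5c.
m1: inner = H(11 36 36 36 36 36 36 6f 72) = 36; tag = H(7b 5c 5c 5c 5c 5c 5c 36) = d9
m2: inner = H(11 36 36 36 36 36 36 41 4f) = e5; tag = H(7b 5c 5c 5c 5c 5c 5c e5) = 88
m3: inner = H(11 36 36 36 36 36 36 b0 a0) = a5; tag = H(7b 5c 5c 5c 5c 5c 5c a5) = 48 ← matches

3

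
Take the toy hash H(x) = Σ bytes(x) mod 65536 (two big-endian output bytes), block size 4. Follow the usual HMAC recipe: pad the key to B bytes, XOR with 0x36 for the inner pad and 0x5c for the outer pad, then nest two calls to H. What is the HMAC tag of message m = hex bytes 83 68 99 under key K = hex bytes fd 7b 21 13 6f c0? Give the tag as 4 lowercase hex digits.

01b1

Key hex bytes fd 7b 21 13 6f c0 is 6 bytes > B = 4, so hash it first: H(key) = 02 db, then zero-pad to 4 bytes: K' = 02 db 00 00.
K' ⊕ ipad = 34 ed 36 36.  K' ⊕ opad = 5e 87 5c 5c.
Inner input = (K'⊕ipad) ∥ m = 34 ed 36 36 ∥ 83 68 99.
Inner hash: sum = 52+237+54+54+131+104+153 = 785 → 03 11.
Outer input = (K'⊕opad) ∥ inner = 5e 87 5c 5c ∥ 03 11.
Outer hash (tag): sum = 94+135+92+92+3+17 = 433 → 01 b1.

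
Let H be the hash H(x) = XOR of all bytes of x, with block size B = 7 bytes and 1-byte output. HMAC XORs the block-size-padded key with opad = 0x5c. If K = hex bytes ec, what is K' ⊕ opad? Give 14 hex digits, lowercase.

b05c5c5c5c5c5c

Key hex bytes ec is 1 byte ≤ B = 7; zero-pad to 7 bytes: K' = ec 00 00 00 00 00 00.
XOR each byte with 0x5c: ec⊕5c=b0, 00⊕5c=5c, 00⊕5c=5c, 00⊕5c=5c, 00⊕5c=5c, 00⊕5c=5c, 00⊕5c=5c.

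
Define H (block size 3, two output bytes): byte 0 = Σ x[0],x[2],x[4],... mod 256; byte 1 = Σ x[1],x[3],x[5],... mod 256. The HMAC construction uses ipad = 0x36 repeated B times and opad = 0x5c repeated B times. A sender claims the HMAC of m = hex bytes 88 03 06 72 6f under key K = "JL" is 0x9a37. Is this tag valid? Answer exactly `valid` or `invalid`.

invalid

Key "JL" = 4a 4c is 2 bytes ≤ B = 3; zero-pad to 3 bytes: K' = 4a 4c 00.
K' ⊕ ipad = 7c 7a 36; K' ⊕ opad = 16 10 5c.
Inner hash: even-index sum = 295 mod 256 = 39; odd-index sum = 375 mod 256 = 119 → 27 77.
Outer hash (recomputed tag): even-index sum = 233 mod 256 = 233; odd-index sum = 55 mod 256 = 55 → e9 37.
Recomputed tag = e937; claimed = 9a37 → mismatch.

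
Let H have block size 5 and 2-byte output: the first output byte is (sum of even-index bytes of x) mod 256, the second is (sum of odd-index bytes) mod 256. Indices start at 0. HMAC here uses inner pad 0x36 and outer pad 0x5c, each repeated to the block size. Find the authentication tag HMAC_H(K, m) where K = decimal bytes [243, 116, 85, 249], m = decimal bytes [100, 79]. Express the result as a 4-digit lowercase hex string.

897a

Key decimal bytes [243, 116, 85, 249] = f3 74 55 f9 is 4 bytes ≤ B = 5; zero-pad to 5 bytes: K' = f3 74 55 f9 00.
K' ⊕ ipad = c5 42 63 cf 36.  K' ⊕ opad = af 28 09 a5 5c.
Inner input = (K'⊕ipad) ∥ m = c5 42 63 cf 36 ∥ 64 4f.
Inner hash: even-index sum = 429 mod 256 = 173; odd-index sum = 373 mod 256 = 117 → ad 75.
Outer input = (K'⊕opad) ∥ inner = af 28 09 a5 5c ∥ ad 75.
Outer hash (tag): even-index sum = 393 mod 256 = 137; odd-index sum = 378 mod 256 = 122 → 89 7a.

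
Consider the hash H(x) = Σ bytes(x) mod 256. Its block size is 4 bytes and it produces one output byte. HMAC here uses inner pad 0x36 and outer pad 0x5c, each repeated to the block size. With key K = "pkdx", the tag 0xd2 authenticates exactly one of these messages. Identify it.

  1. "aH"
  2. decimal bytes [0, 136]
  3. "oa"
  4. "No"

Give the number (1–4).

3

Key "pkdx" = 70 6b 64 78 is exactly B = 4 bytes: K' = 70 6b 64 78.
K' ⊕ ipad = 46 5d 52 4e; K' ⊕ opad = 2c 37 38 24.
m1: inner = H(46 5d 52 4e 61 48) = ec; tag = H(2c 37 38 24 ec) = ab
m2: inner = H(46 5d 52 4e 00 88) = cb; tag = H(2c 37 38 24 cb) = 8a
m3: inner = H(46 5d 52 4e 6f 61) = 13; tag = H(2c 37 38 24 13) = d2 ← matches
m4: inner = H(46 5d 52 4e 4e 6f) = 00; tag = H(2c 37 38 24 00) = bf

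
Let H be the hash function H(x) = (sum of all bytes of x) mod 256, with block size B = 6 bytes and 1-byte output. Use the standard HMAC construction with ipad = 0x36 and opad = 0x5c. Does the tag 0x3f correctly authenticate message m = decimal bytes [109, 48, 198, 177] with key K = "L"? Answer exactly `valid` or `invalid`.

Key "L" = 4c is 1 byte ≤ B = 6; zero-pad to 6 bytes: K' = 4c 00 00 00 00 00.
K' ⊕ ipad = 7a 36 36 36 36 36; K' ⊕ opad = 10 5c 5c 5c 5c 5c.
Inner hash: sum = 122+54+54+54+54+54+109+48+198+177 = 924; mod 256 = 156 → 9c.
Outer hash (recomputed tag): sum = 16+92+92+92+92+92+156 = 632; mod 256 = 120 → 78.
Recomputed tag = 78; claimed = 3f → mismatch.

invalid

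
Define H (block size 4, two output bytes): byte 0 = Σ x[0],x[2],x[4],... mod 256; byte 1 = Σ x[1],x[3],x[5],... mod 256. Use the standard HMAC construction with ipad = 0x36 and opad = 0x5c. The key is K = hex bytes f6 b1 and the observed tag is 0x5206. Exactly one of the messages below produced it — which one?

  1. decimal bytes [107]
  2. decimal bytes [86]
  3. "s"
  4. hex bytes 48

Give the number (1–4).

Key hex bytes f6 b1 is 2 bytes ≤ B = 4; zero-pad to 4 bytes: K' = f6 b1 00 00.
K' ⊕ ipad = c0 87 36 36; K' ⊕ opad = aa ed 5c 5c.
m1: inner = H(c0 87 36 36 6b) = 61 bd; tag = H(aa ed 5c 5c 61 bd) = 6706
m2: inner = H(c0 87 36 36 56) = 4c bd; tag = H(aa ed 5c 5c 4c bd) = 5206 ← matches
m3: inner = H(c0 87 36 36 73) = 69 bd; tag = H(aa ed 5c 5c 69 bd) = 6f06
m4: inner = H(c0 87 36 36 48) = 3e bd; tag = H(aa ed 5c 5c 3e bd) = 4406

2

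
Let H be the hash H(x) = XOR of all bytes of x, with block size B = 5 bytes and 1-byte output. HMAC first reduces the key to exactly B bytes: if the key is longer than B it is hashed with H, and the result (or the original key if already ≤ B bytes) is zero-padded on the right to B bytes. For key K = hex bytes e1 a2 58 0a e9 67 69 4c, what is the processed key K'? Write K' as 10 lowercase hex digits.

ba00000000

|K| = 8 > B = 5, so first hash the key.
H(K): XOR e1⊕a2⊕58⊕0a⊕e9⊕67⊕69⊕4c = ba.
Zero-pad H(K) = ba to 5 bytes: K' = ba 00 00 00 00.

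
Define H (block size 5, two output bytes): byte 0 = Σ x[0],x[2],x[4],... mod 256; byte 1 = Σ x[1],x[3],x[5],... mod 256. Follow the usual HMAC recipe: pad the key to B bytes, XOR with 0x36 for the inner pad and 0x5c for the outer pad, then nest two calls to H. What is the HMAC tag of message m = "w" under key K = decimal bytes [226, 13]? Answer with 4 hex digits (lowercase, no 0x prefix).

5eed

Key decimal bytes [226, 13] = e2 0d is 2 bytes ≤ B = 5; zero-pad to 5 bytes: K' = e2 0d 00 00 00.
K' ⊕ ipad = d4 3b 36 36 36.  K' ⊕ opad = be 51 5c 5c 5c.
Inner input = (K'⊕ipad) ∥ m = d4 3b 36 36 36 ∥ 77.
Inner hash: even-index sum = 320 mod 256 = 64; odd-index sum = 232 mod 256 = 232 → 40 e8.
Outer input = (K'⊕opad) ∥ inner = be 51 5c 5c 5c ∥ 40 e8.
Outer hash (tag): even-index sum = 606 mod 256 = 94; odd-index sum = 237 mod 256 = 237 → 5e ed.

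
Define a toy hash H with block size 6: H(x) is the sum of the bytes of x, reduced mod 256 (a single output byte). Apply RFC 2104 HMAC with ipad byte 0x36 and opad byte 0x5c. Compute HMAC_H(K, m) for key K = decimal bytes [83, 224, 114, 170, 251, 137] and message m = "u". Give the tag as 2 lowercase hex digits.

87

Key decimal bytes [83, 224, 114, 170, 251, 137] = 53 e0 72 aa fb 89 is exactly B = 6 bytes: K' = 53 e0 72 aa fb 89.
K' ⊕ ipad = 65 d6 44 9c cd bf.  K' ⊕ opad = 0f bc 2e f6 a7 d5.
Inner input = (K'⊕ipad) ∥ m = 65 d6 44 9c cd bf ∥ 75.
Inner hash: sum = 101+214+68+156+205+191+117 = 1052; mod 256 = 28 → 1c.
Outer input = (K'⊕opad) ∥ inner = 0f bc 2e f6 a7 d5 ∥ 1c.
Outer hash (tag): sum = 15+188+46+246+167+213+28 = 903; mod 256 = 135 → 87.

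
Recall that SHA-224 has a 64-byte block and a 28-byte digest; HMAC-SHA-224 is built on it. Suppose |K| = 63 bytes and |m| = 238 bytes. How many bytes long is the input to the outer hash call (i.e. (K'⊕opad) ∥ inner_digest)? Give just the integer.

Key is 63 ≤ 64 bytes, zero-padded: |K'| = 64.
Outer input = (K'⊕opad) ∥ H(inner) → 64 + 28 = 92 bytes.

92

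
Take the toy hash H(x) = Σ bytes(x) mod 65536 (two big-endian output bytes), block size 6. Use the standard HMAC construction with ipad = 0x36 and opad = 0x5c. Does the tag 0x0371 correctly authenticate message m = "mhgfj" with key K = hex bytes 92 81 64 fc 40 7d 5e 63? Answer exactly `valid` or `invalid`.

invalid

Key hex bytes 92 81 64 fc 40 7d 5e 63 is 8 bytes > B = 6, so hash it first: H(key) = 03 f1, then zero-pad to 6 bytes: K' = 03 f1 00 00 00 00.
K' ⊕ ipad = 35 c7 36 36 36 36; K' ⊕ opad = 5f ad 5c 5c 5c 5c.
Inner hash: sum = 53+199+54+54+54+54+109+104+103+102+106 = 992 → 03 e0.
Outer hash (recomputed tag): sum = 95+173+92+92+92+92+3+224 = 863 → 03 5f.
Recomputed tag = 035f; claimed = 0371 → mismatch.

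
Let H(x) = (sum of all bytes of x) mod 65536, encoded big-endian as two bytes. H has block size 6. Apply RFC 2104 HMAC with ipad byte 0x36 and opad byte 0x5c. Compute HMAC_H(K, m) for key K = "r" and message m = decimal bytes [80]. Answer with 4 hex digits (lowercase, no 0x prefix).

Key "r" = 72 is 1 byte ≤ B = 6; zero-pad to 6 bytes: K' = 72 00 00 00 00 00.
K' ⊕ ipad = 44 36 36 36 36 36.  K' ⊕ opad = 2e 5c 5c 5c 5c 5c.
Inner input = (K'⊕ipad) ∥ m = 44 36 36 36 36 36 ∥ 50.
Inner hash: sum = 68+54+54+54+54+54+80 = 418 → 01 a2.
Outer input = (K'⊕opad) ∥ inner = 2e 5c 5c 5c 5c 5c ∥ 01 a2.
Outer hash (tag): sum = 46+92+92+92+92+92+1+162 = 669 → 02 9d.

029d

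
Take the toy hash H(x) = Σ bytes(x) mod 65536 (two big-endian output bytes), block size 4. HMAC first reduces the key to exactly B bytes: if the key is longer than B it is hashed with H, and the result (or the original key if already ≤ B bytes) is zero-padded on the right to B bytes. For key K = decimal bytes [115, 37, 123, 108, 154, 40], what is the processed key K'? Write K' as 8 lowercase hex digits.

02410000

|K| = 6 > B = 4, so first hash the key.
H(K): sum = 115+37+123+108+154+40 = 577 → 02 41.
Zero-pad H(K) = 02 41 to 4 bytes: K' = 02 41 00 00.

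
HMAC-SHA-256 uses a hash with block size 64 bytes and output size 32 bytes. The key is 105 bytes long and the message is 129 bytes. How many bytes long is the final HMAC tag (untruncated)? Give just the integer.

The tag is one SHA-256 digest: 32 bytes.

32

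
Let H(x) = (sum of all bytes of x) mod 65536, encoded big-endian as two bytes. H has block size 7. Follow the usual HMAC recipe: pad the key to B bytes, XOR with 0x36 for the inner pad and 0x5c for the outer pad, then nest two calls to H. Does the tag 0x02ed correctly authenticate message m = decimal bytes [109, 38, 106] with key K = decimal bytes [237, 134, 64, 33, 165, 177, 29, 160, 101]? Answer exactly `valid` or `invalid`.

Key decimal bytes [237, 134, 64, 33, 165, 177, 29, 160, 101] = ed 86 40 21 a5 b1 1d a0 65 is 9 bytes > B = 7, so hash it first: H(key) = 04 4c, then zero-pad to 7 bytes: K' = 04 4c 00 00 00 00 00.
K' ⊕ ipad = 32 7a 36 36 36 36 36; K' ⊕ opad = 58 10 5c 5c 5c 5c 5c.
Inner hash: sum = 50+122+54+54+54+54+54+109+38+106 = 695 → 02 b7.
Outer hash (recomputed tag): sum = 88+16+92+92+92+92+92+2+183 = 749 → 02 ed.
Recomputed tag = 02ed; claimed = 02ed → match.

valid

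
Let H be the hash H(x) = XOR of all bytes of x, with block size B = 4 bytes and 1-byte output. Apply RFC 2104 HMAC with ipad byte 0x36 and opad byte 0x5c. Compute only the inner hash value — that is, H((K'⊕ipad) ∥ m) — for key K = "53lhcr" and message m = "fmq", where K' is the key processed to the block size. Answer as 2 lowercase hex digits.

Key "53lhcr" = 35 33 6c 68 63 72 is 6 bytes > B = 4, so hash it first: H(key) = 13, then zero-pad to 4 bytes: K' = 13 00 00 00.
K' ⊕ ipad = 25 36 36 36.
Inner input = 25 36 36 36 ∥ 66 6d 71.
Inner hash: XOR 25⊕36⊕36⊕36⊕66⊕6d⊕71 = 69.

69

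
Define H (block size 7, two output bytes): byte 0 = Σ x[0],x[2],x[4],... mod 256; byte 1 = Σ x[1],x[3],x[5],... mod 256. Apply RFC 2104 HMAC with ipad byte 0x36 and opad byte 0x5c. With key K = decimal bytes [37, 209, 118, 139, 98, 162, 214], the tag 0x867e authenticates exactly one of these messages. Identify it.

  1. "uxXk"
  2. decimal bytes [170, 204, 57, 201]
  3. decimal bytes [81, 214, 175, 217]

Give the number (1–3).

2

Key decimal bytes [37, 209, 118, 139, 98, 162, 214] = 25 d1 76 8b 62 a2 d6 is exactly B = 7 bytes: K' = 25 d1 76 8b 62 a2 d6.
K' ⊕ ipad = 13 e7 40 bd 54 94 e0; K' ⊕ opad = 79 8d 2a d7 3e fe 8a.
m1: inner = H(13 e7 40 bd 54 94 e0 75 78 58 6b) = 6a 05; tag = H(79 8d 2a d7 3e fe 8a 6a 05) = 70cc
m2: inner = H(13 e7 40 bd 54 94 e0 aa cc 39 c9) = 1c 1b; tag = H(79 8d 2a d7 3e fe 8a 1c 1b) = 867e ← matches
m3: inner = H(13 e7 40 bd 54 94 e0 51 d6 af d9) = 36 38; tag = H(79 8d 2a d7 3e fe 8a 36 38) = a398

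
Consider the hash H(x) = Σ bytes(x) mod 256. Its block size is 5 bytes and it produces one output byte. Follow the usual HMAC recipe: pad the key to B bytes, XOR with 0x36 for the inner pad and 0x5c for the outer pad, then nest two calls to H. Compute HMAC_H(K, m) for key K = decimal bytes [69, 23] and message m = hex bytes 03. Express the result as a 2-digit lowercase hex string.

Key decimal bytes [69, 23] = 45 17 is 2 bytes ≤ B = 5; zero-pad to 5 bytes: K' = 45 17 00 00 00.
K' ⊕ ipad = 73 21 36 36 36.  K' ⊕ opad = 19 4b 5c 5c 5c.
Inner input = (K'⊕ipad) ∥ m = 73 21 36 36 36 ∥ 03.
Inner hash: sum = 115+33+54+54+54+3 = 313; mod 256 = 57 → 39.
Outer input = (K'⊕opad) ∥ inner = 19 4b 5c 5c 5c ∥ 39.
Outer hash (tag): sum = 25+75+92+92+92+57 = 433; mod 256 = 177 → b1.

b1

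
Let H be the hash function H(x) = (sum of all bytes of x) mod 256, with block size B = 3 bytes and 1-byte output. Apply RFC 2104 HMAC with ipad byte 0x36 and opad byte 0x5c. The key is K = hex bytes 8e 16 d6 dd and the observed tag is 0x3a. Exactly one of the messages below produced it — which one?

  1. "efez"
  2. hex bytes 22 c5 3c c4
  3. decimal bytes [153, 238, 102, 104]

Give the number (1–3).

1

Key hex bytes 8e 16 d6 dd is 4 bytes > B = 3, so hash it first: H(key) = 57, then zero-pad to 3 bytes: K' = 57 00 00.
K' ⊕ ipad = 61 36 36; K' ⊕ opad = 0b 5c 5c.
m1: inner = H(61 36 36 65 66 65 7a) = 77; tag = H(0b 5c 5c 77) = 3a ← matches
m2: inner = H(61 36 36 22 c5 3c c4) = b4; tag = H(0b 5c 5c b4) = 77
m3: inner = H(61 36 36 99 ee 66 68) = 22; tag = H(0b 5c 5c 22) = e5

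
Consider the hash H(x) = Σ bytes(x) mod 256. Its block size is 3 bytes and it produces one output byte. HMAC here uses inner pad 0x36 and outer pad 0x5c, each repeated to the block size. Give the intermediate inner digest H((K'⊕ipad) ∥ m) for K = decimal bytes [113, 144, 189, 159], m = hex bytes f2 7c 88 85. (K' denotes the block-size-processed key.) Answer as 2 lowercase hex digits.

Key decimal bytes [113, 144, 189, 159] = 71 90 bd 9f is 4 bytes > B = 3, so hash it first: H(key) = 5d, then zero-pad to 3 bytes: K' = 5d 00 00.
K' ⊕ ipad = 6b 36 36.
Inner input = 6b 36 36 ∥ f2 7c 88 85.
Inner hash: sum = 107+54+54+242+124+136+133 = 850; mod 256 = 82 → 52.

52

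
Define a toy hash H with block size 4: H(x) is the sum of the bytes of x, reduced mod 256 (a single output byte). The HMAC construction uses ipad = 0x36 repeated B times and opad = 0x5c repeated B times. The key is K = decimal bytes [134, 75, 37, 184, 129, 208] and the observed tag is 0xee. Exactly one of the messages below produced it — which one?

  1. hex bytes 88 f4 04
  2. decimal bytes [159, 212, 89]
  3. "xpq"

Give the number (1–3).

2

Key decimal bytes [134, 75, 37, 184, 129, 208] = 86 4b 25 b8 81 d0 is 6 bytes > B = 4, so hash it first: H(key) = ff, then zero-pad to 4 bytes: K' = ff 00 00 00.
K' ⊕ ipad = c9 36 36 36; K' ⊕ opad = a3 5c 5c 5c.
m1: inner = H(c9 36 36 36 88 f4 04) = eb; tag = H(a3 5c 5c 5c eb) = a2
m2: inner = H(c9 36 36 36 9f d4 59) = 37; tag = H(a3 5c 5c 5c 37) = ee ← matches
m3: inner = H(c9 36 36 36 78 70 71) = c4; tag = H(a3 5c 5c 5c c4) = 7b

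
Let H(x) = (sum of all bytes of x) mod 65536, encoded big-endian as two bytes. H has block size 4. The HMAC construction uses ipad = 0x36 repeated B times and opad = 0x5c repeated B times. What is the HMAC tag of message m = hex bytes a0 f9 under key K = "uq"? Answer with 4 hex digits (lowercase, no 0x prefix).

Key "uq" = 75 71 is 2 bytes ≤ B = 4; zero-pad to 4 bytes: K' = 75 71 00 00.
K' ⊕ ipad = 43 47 36 36.  K' ⊕ opad = 29 2d 5c 5c.
Inner input = (K'⊕ipad) ∥ m = 43 47 36 36 ∥ a0 f9.
Inner hash: sum = 67+71+54+54+160+249 = 655 → 02 8f.
Outer input = (K'⊕opad) ∥ inner = 29 2d 5c 5c ∥ 02 8f.
Outer hash (tag): sum = 41+45+92+92+2+143 = 415 → 01 9f.

019f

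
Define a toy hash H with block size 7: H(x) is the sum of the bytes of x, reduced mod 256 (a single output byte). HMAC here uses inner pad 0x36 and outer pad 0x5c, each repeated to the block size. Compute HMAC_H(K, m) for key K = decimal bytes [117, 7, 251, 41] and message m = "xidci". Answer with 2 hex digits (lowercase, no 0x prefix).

Key decimal bytes [117, 7, 251, 41] = 75 07 fb 29 is 4 bytes ≤ B = 7; zero-pad to 7 bytes: K' = 75 07 fb 29 00 00 00.
K' ⊕ ipad = 43 31 cd 1f 36 36 36.  K' ⊕ opad = 29 5b a7 75 5c 5c 5c.
Inner input = (K'⊕ipad) ∥ m = 43 31 cd 1f 36 36 36 ∥ 78 69 64 63 69.
Inner hash: sum = 67+49+205+31+54+54+54+120+105+100+99+105 = 1043; mod 256 = 19 → 13.
Outer input = (K'⊕opad) ∥ inner = 29 5b a7 75 5c 5c 5c ∥ 13.
Outer hash (tag): sum = 41+91+167+117+92+92+92+19 = 711; mod 256 = 199 → c7.

c7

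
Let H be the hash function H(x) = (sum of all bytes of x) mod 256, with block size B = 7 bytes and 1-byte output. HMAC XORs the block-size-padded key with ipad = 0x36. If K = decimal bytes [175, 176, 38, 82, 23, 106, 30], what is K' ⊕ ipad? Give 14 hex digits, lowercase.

Key decimal bytes [175, 176, 38, 82, 23, 106, 30] = af b0 26 52 17 6a 1e is exactly B = 7 bytes: K' = af b0 26 52 17 6a 1e.
XOR each byte with 0x36: af⊕36=99, b0⊕36=86, 26⊕36=10, 52⊕36=64, 17⊕36=21, 6a⊕36=5c, 1e⊕36=28.

99861064215c28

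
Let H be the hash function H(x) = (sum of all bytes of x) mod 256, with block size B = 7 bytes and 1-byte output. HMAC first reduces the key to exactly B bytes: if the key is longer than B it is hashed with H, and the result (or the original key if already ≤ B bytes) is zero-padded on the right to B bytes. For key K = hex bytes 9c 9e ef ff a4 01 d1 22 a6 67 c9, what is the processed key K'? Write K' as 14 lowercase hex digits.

|K| = 11 > B = 7, so first hash the key.
H(K): sum = 156+158+239+255+164+1+209+34+166+103+201 = 1686; mod 256 = 150 → 96.
Zero-pad H(K) = 96 to 7 bytes: K' = 96 00 00 00 00 00 00.

96000000000000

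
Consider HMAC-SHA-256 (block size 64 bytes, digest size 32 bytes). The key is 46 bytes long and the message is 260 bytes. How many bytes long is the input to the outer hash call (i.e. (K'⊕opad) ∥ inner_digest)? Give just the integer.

Key is 46 ≤ 64 bytes, zero-padded: |K'| = 64.
Outer input = (K'⊕opad) ∥ H(inner) → 64 + 32 = 96 bytes.

96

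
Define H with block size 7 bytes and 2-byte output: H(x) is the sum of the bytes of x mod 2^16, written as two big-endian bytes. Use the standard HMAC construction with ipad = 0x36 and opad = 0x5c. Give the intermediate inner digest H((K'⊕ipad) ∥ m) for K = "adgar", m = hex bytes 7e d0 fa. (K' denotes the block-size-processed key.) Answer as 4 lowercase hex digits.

0449

Key "adgar" = 61 64 67 61 72 is 5 bytes ≤ B = 7; zero-pad to 7 bytes: K' = 61 64 67 61 72 00 00.
K' ⊕ ipad = 57 52 51 57 44 36 36.
Inner input = 57 52 51 57 44 36 36 ∥ 7e d0 fa.
Inner hash: sum = 87+82+81+87+68+54+54+126+208+250 = 1097 → 04 49.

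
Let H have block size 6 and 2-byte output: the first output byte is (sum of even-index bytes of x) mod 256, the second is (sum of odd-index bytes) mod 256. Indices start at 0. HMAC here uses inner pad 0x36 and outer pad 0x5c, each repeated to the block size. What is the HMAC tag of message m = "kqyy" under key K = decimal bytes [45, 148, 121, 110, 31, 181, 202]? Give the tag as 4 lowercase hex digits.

Key decimal bytes [45, 148, 121, 110, 31, 181, 202] = 2d 94 79 6e 1f b5 ca is 7 bytes > B = 6, so hash it first: H(key) = 8f b7, then zero-pad to 6 bytes: K' = 8f b7 00 00 00 00.
K' ⊕ ipad = b9 81 36 36 36 36.  K' ⊕ opad = d3 eb 5c 5c 5c 5c.
Inner input = (K'⊕ipad) ∥ m = b9 81 36 36 36 36 ∥ 6b 71 79 79.
Inner hash: even-index sum = 521 mod 256 = 9; odd-index sum = 471 mod 256 = 215 → 09 d7.
Outer input = (K'⊕opad) ∥ inner = d3 eb 5c 5c 5c 5c ∥ 09 d7.
Outer hash (tag): even-index sum = 404 mod 256 = 148; odd-index sum = 634 mod 256 = 122 → 94 7a.

947a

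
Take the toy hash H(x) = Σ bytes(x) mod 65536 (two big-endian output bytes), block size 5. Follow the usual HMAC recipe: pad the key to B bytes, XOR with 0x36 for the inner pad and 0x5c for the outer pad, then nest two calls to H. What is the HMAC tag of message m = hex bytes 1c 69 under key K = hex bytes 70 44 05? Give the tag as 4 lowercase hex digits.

Key hex bytes 70 44 05 is 3 bytes ≤ B = 5; zero-pad to 5 bytes: K' = 70 44 05 00 00.
K' ⊕ ipad = 46 72 33 36 36.  K' ⊕ opad = 2c 18 59 5c 5c.
Inner input = (K'⊕ipad) ∥ m = 46 72 33 36 36 ∥ 1c 69.
Inner hash: sum = 70+114+51+54+54+28+105 = 476 → 01 dc.
Outer input = (K'⊕opad) ∥ inner = 2c 18 59 5c 5c ∥ 01 dc.
Outer hash (tag): sum = 44+24+89+92+92+1+220 = 562 → 02 32.

0232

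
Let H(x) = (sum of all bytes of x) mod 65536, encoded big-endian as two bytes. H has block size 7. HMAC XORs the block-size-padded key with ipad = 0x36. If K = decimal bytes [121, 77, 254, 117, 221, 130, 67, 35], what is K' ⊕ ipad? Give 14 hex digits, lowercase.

35c83636363636

Key decimal bytes [121, 77, 254, 117, 221, 130, 67, 35] = 79 4d fe 75 dd 82 43 23 is 8 bytes > B = 7, so hash it first: H(key) = 03 fe, then zero-pad to 7 bytes: K' = 03 fe 00 00 00 00 00.
XOR each byte with 0x36: 03⊕36=35, fe⊕36=c8, 00⊕36=36, 00⊕36=36, 00⊕36=36, 00⊕36=36, 00⊕36=36.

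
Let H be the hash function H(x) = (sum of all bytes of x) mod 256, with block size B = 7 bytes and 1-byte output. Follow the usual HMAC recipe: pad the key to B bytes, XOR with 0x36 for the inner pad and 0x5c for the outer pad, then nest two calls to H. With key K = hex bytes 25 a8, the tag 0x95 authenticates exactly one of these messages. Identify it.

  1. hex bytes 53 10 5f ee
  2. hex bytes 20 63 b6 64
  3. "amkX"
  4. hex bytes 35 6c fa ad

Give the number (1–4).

2

Key hex bytes 25 a8 is 2 bytes ≤ B = 7; zero-pad to 7 bytes: K' = 25 a8 00 00 00 00 00.
K' ⊕ ipad = 13 9e 36 36 36 36 36; K' ⊕ opad = 79 f4 5c 5c 5c 5c 5c.
m1: inner = H(13 9e 36 36 36 36 36 53 10 5f ee) = 6f; tag = H(79 f4 5c 5c 5c 5c 5c 6f) = a8
m2: inner = H(13 9e 36 36 36 36 36 20 63 b6 64) = 5c; tag = H(79 f4 5c 5c 5c 5c 5c 5c) = 95 ← matches
m3: inner = H(13 9e 36 36 36 36 36 61 6d 6b 58) = 50; tag = H(79 f4 5c 5c 5c 5c 5c 50) = 89
m4: inner = H(13 9e 36 36 36 36 36 35 6c fa ad) = 07; tag = H(79 f4 5c 5c 5c 5c 5c 07) = 40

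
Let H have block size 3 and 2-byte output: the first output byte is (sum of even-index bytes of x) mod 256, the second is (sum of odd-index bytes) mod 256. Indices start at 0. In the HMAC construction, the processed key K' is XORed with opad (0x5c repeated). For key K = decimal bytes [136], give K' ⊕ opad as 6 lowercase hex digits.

d45c5c

Key decimal bytes [136] = 88 is 1 byte ≤ B = 3; zero-pad to 3 bytes: K' = 88 00 00.
XOR each byte with 0x5c: 88⊕5c=d4, 00⊕5c=5c, 00⊕5c=5c.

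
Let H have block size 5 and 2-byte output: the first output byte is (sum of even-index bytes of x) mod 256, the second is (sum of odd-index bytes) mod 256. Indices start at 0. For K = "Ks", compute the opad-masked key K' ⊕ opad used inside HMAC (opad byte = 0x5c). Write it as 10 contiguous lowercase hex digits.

Key "Ks" = 4b 73 is 2 bytes ≤ B = 5; zero-pad to 5 bytes: K' = 4b 73 00 00 00.
XOR each byte with 0x5c: 4b⊕5c=17, 73⊕5c=2f, 00⊕5c=5c, 00⊕5c=5c, 00⊕5c=5c.

172f5c5c5c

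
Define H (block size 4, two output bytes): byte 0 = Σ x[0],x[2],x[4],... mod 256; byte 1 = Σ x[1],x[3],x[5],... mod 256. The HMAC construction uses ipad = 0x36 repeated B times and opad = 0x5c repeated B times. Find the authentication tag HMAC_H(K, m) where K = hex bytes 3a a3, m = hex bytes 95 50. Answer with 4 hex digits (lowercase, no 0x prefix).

Key hex bytes 3a a3 is 2 bytes ≤ B = 4; zero-pad to 4 bytes: K' = 3a a3 00 00.
K' ⊕ ipad = 0c 95 36 36.  K' ⊕ opad = 66 ff 5c 5c.
Inner input = (K'⊕ipad) ∥ m = 0c 95 36 36 ∥ 95 50.
Inner hash: even-index sum = 215 mod 256 = 215; odd-index sum = 283 mod 256 = 27 → d7 1b.
Outer input = (K'⊕opad) ∥ inner = 66 ff 5c 5c ∥ d7 1b.
Outer hash (tag): even-index sum = 409 mod 256 = 153; odd-index sum = 374 mod 256 = 118 → 99 76.

9976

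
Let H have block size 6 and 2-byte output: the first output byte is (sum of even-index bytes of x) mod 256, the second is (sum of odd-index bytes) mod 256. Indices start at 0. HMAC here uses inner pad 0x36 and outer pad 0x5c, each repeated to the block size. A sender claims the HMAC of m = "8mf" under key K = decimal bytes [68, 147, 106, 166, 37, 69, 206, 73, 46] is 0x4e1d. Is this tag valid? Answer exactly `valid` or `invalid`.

Key decimal bytes [68, 147, 106, 166, 37, 69, 206, 73, 46] = 44 93 6a a6 25 45 ce 49 2e is 9 bytes > B = 6, so hash it first: H(key) = cf c7, then zero-pad to 6 bytes: K' = cf c7 00 00 00 00.
K' ⊕ ipad = f9 f1 36 36 36 36; K' ⊕ opad = 93 9b 5c 5c 5c 5c.
Inner hash: even-index sum = 515 mod 256 = 3; odd-index sum = 458 mod 256 = 202 → 03 ca.
Outer hash (recomputed tag): even-index sum = 334 mod 256 = 78; odd-index sum = 541 mod 256 = 29 → 4e 1d.
Recomputed tag = 4e1d; claimed = 4e1d → match.

valid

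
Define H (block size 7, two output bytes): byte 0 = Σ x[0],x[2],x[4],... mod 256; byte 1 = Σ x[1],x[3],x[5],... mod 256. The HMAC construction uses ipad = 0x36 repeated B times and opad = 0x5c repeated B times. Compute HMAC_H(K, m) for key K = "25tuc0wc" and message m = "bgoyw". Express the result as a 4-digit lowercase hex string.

Key "25tuc0wc" = 32 35 74 75 63 30 77 63 is 8 bytes > B = 7, so hash it first: H(key) = 80 3d, then zero-pad to 7 bytes: K' = 80 3d 00 00 00 00 00.
K' ⊕ ipad = b6 0b 36 36 36 36 36.  K' ⊕ opad = dc 61 5c 5c 5c 5c 5c.
Inner input = (K'⊕ipad) ∥ m = b6 0b 36 36 36 36 36 ∥ 62 67 6f 79 77.
Inner hash: even-index sum = 568 mod 256 = 56; odd-index sum = 447 mod 256 = 191 → 38 bf.
Outer input = (K'⊕opad) ∥ inner = dc 61 5c 5c 5c 5c 5c ∥ 38 bf.
Outer hash (tag): even-index sum = 687 mod 256 = 175; odd-index sum = 337 mod 256 = 81 → af 51.

af51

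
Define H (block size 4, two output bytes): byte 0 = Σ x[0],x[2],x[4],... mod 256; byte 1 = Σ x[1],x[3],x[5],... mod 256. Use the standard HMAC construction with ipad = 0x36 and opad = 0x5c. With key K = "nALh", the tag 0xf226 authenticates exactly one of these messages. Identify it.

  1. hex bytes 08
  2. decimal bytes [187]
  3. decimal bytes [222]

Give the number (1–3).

3

Key "nALh" = 6e 41 4c 68 is exactly B = 4 bytes: K' = 6e 41 4c 68.
K' ⊕ ipad = 58 77 7a 5e; K' ⊕ opad = 32 1d 10 34.
m1: inner = H(58 77 7a 5e 08) = da d5; tag = H(32 1d 10 34 da d5) = 1c26
m2: inner = H(58 77 7a 5e bb) = 8d d5; tag = H(32 1d 10 34 8d d5) = cf26
m3: inner = H(58 77 7a 5e de) = b0 d5; tag = H(32 1d 10 34 b0 d5) = f226 ← matches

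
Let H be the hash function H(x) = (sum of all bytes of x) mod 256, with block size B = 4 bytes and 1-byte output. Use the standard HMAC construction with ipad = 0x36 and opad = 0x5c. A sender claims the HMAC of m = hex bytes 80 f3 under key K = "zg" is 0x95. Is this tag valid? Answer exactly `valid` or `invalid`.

valid

Key "zg" = 7a 67 is 2 bytes ≤ B = 4; zero-pad to 4 bytes: K' = 7a 67 00 00.
K' ⊕ ipad = 4c 51 36 36; K' ⊕ opad = 26 3b 5c 5c.
Inner hash: sum = 76+81+54+54+128+243 = 636; mod 256 = 124 → 7c.
Outer hash (recomputed tag): sum = 38+59+92+92+124 = 405; mod 256 = 149 → 95.
Recomputed tag = 95; claimed = 95 → match.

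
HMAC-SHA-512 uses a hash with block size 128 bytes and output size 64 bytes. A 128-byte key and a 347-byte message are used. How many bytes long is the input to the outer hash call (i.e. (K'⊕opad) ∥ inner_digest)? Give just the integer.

192

Key is 128 ≤ 128 bytes, zero-padded: |K'| = 128.
Outer input = (K'⊕opad) ∥ H(inner) → 128 + 64 = 192 bytes.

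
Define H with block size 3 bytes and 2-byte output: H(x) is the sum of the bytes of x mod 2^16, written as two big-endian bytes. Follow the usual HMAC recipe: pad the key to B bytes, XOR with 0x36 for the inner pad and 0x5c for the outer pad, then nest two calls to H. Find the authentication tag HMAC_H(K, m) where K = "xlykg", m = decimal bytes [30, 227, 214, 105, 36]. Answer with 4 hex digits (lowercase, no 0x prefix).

0216

Key "xlykg" = 78 6c 79 6b 67 is 5 bytes > B = 3, so hash it first: H(key) = 02 2f, then zero-pad to 3 bytes: K' = 02 2f 00.
K' ⊕ ipad = 34 19 36.  K' ⊕ opad = 5e 73 5c.
Inner input = (K'⊕ipad) ∥ m = 34 19 36 ∥ 1e e3 d6 69 24.
Inner hash: sum = 52+25+54+30+227+214+105+36 = 743 → 02 e7.
Outer input = (K'⊕opad) ∥ inner = 5e 73 5c ∥ 02 e7.
Outer hash (tag): sum = 94+115+92+2+231 = 534 → 02 16.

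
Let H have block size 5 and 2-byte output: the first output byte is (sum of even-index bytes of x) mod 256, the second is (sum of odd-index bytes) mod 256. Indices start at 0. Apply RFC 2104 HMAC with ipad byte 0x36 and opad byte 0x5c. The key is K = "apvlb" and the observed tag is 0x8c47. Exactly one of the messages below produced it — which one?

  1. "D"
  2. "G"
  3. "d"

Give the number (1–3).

2

Key "apvlb" = 61 70 76 6c 62 is exactly B = 5 bytes: K' = 61 70 76 6c 62.
K' ⊕ ipad = 57 46 40 5a 54; K' ⊕ opad = 3d 2c 2a 30 3e.
m1: inner = H(57 46 40 5a 54 44) = eb e4; tag = H(3d 2c 2a 30 3e eb e4) = 8947
m2: inner = H(57 46 40 5a 54 47) = eb e7; tag = H(3d 2c 2a 30 3e eb e7) = 8c47 ← matches
m3: inner = H(57 46 40 5a 54 64) = eb 04; tag = H(3d 2c 2a 30 3e eb 04) = a947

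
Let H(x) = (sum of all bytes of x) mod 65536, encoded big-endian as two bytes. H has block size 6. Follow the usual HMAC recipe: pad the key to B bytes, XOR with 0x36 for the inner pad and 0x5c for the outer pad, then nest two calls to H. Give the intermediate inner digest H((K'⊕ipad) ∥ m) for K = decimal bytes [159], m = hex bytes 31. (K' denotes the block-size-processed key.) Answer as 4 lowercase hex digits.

Key decimal bytes [159] = 9f is 1 byte ≤ B = 6; zero-pad to 6 bytes: K' = 9f 00 00 00 00 00.
K' ⊕ ipad = a9 36 36 36 36 36.
Inner input = a9 36 36 36 36 36 ∥ 31.
Inner hash: sum = 169+54+54+54+54+54+49 = 488 → 01 e8.

01e8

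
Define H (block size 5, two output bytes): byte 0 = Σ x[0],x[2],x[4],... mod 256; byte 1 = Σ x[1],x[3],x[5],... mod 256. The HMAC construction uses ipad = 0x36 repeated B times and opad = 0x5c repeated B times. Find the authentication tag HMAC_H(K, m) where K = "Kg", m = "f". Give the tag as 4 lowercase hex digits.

Key "Kg" = 4b 67 is 2 bytes ≤ B = 5; zero-pad to 5 bytes: K' = 4b 67 00 00 00.
K' ⊕ ipad = 7d 51 36 36 36.  K' ⊕ opad = 17 3b 5c 5c 5c.
Inner input = (K'⊕ipad) ∥ m = 7d 51 36 36 36 ∥ 66.
Inner hash: even-index sum = 233 mod 256 = 233; odd-index sum = 237 mod 256 = 237 → e9 ed.
Outer input = (K'⊕opad) ∥ inner = 17 3b 5c 5c 5c ∥ e9 ed.
Outer hash (tag): even-index sum = 444 mod 256 = 188; odd-index sum = 384 mod 256 = 128 → bc 80.

bc80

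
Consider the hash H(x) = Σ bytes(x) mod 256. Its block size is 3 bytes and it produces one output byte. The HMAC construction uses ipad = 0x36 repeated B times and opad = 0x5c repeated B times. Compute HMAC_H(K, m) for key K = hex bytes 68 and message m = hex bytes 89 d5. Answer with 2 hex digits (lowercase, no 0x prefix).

Key hex bytes 68 is 1 byte ≤ B = 3; zero-pad to 3 bytes: K' = 68 00 00.
K' ⊕ ipad = 5e 36 36.  K' ⊕ opad = 34 5c 5c.
Inner input = (K'⊕ipad) ∥ m = 5e 36 36 ∥ 89 d5.
Inner hash: sum = 94+54+54+137+213 = 552; mod 256 = 40 → 28.
Outer input = (K'⊕opad) ∥ inner = 34 5c 5c ∥ 28.
Outer hash (tag): sum = 52+92+92+40 = 276; mod 256 = 20 → 14.

14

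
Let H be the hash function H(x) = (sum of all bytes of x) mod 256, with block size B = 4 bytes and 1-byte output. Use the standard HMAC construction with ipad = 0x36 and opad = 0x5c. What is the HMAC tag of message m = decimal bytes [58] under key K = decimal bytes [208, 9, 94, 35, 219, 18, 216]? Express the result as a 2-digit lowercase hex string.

5c

Key decimal bytes [208, 9, 94, 35, 219, 18, 216] = d0 09 5e 23 db 12 d8 is 7 bytes > B = 4, so hash it first: H(key) = 1f, then zero-pad to 4 bytes: K' = 1f 00 00 00.
K' ⊕ ipad = 29 36 36 36.  K' ⊕ opad = 43 5c 5c 5c.
Inner input = (K'⊕ipad) ∥ m = 29 36 36 36 ∥ 3a.
Inner hash: sum = 41+54+54+54+58 = 261; mod 256 = 5 → 05.
Outer input = (K'⊕opad) ∥ inner = 43 5c 5c 5c ∥ 05.
Outer hash (tag): sum = 67+92+92+92+5 = 348; mod 256 = 92 → 5c.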